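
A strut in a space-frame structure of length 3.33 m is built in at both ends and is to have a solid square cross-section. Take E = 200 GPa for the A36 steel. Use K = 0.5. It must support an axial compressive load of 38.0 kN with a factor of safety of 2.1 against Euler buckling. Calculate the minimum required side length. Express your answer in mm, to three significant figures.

a ≈ 34.1 mm

Required P_cr = n·P = 2.1 × 38.0 = 79.80 kN
L_e = K·L = 0.5 × 3.33 = 1.665 m
Required I = P_cr·L_e²/(π²E) = 7.980×10^4 × 1.665² / (π² × 2.00×10^11) = 1.121×10^-7 m⁴
I_req = 1.121×10^5 mm⁴
Solid square: I = a⁴/12  ⇒  a = (12I)^(1/4) = (12×1.121×10^5)^(1/4) = 34.1 mm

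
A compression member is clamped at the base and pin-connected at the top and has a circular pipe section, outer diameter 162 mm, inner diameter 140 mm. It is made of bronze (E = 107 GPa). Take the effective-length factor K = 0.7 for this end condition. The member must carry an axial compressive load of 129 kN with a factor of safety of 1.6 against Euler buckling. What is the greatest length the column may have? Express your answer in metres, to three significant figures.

L_max ≈ 12.5 m

d_o = 162 mm, d_i = 140 mm
I = π(d_o⁴ − d_i⁴)/64 = π(162⁴ − 140.0⁴)/64 = 1.495×10^7 mm⁴
I = 1.495×10^-5 m⁴
Required critical load P_cr = n·P = 1.6 × 129 = 206.4 kN = 2.064×10^5 N
From P_cr = π²EI/(K·L)²:  L = (1/K)·√(π²EI/P_cr) = (1/0.7)·√(π²×1.07×10^11×1.495×10^-5/2.064×10^5)
L = 12.5 m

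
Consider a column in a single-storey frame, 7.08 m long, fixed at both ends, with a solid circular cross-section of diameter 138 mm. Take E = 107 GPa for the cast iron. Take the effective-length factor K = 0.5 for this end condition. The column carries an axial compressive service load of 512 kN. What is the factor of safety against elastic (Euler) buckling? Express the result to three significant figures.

I = πd⁴/64 = π×138⁴/64 = 1.780×10^7 mm⁴
I = 1.780×10^7 mm⁴ = 1.780×10^-5 m⁴
Effective length L_e = K·L = 0.5 × 7.08 = 3.540 m
P_cr = π²EI / L_e² = π² × 107×10⁹ × 1.780×10^-5 / 3.540² = 1.500×10^6 N
Factor of safety n = P_cr / P = 1500.2 / 512 = 2.93

n ≈ 2.93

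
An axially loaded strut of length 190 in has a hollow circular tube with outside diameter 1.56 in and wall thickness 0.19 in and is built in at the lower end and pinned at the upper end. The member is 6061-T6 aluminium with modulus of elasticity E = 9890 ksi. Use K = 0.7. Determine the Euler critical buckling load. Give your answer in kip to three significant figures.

P_cr ≈ 1.08 kip

Inner diameter d_i = 1.56 − 2×0.19 = 1.180 in
I = π(d_o⁴ − d_i⁴)/64 = π(1.56⁴ − 1.180⁴)/64 = 0.1955 in⁴
Effective length L_e = K·L = 0.7 × 190 = 133.0 in
P_cr = π²EI / L_e² = π² × 9890×10³ × 0.1955 / 133.0² = 1.079×10^3 lb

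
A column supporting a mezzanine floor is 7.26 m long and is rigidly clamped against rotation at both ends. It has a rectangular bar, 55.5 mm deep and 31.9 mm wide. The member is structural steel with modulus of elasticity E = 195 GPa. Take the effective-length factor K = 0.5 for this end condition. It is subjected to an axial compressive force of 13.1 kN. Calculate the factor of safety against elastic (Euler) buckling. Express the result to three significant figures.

n ≈ 1.67

Buckling occurs about the weak axis: I_min = h·b³/12 with b = 31.9 mm (the shorter side).
I_min = 55.5×31.9³/12 = 1.501×10^5 mm⁴
I = 1.501×10^5 mm⁴ = 1.501×10^-7 m⁴
Effective length L_e = K·L = 0.5 × 7.26 = 3.630 m
P_cr = π²EI / L_e² = π² × 195×10⁹ × 1.501×10^-7 / 3.630² = 2.193×10^4 N
Factor of safety n = P_cr / P = 21.928 / 13.1 = 1.67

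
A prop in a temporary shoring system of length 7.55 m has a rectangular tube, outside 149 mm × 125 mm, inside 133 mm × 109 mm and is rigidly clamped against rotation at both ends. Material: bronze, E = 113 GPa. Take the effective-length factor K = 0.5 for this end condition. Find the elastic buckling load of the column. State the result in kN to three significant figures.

Weak-axis I_min = (h_o·b_o³ − h_i·b_i³)/12 with b_o = 125, b_i = 109.0 mm (shorter outer/inner sides).
I_min = (149×125³ − 133.0×109.0³)/12 = 9.898×10^6 mm⁴
I = 9.898×10^6 mm⁴ = 9.898×10^-6 m⁴
Effective length L_e = K·L = 0.5 × 7.55 = 3.775 m
P_cr = π²EI / L_e² = π² × 113×10⁹ × 9.898×10^-6 / 3.775² = 7.746×10^5 N

P_cr ≈ 775 kN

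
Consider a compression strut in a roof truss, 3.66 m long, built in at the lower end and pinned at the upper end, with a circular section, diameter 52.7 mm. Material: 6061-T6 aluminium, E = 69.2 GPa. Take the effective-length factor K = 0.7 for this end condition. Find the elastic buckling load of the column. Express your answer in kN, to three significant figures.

I = πd⁴/64 = π×52.7⁴/64 = 3.786×10^5 mm⁴
I = 3.786×10^5 mm⁴ = 3.786×10^-7 m⁴
Effective length L_e = K·L = 0.7 × 3.66 = 2.562 m
P_cr = π²EI / L_e² = π² × 69.2×10⁹ × 3.786×10^-7 / 2.562² = 3.940×10^4 N

P_cr ≈ 39.4 kN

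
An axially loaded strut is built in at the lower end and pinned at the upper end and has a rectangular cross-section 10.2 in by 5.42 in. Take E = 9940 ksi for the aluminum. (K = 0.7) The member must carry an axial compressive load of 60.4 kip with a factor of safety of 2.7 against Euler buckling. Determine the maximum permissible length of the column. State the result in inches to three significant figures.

L_max ≈ 408 in

Buckling occurs about the weak axis: I_min = h·b³/12 with b = 5.42 in (the shorter side).
I_min = 10.2×5.42³/12 = 135.3 in⁴
Required critical load P_cr = n·P = 2.7 × 60.4 = 163.1 kip = 1.631×10^5 lb
From P_cr = π²EI/(K·L)²:  L = (1/K)·√(π²EI/P_cr) = (1/0.7)·√(π²×9.94×10^6×135.3/1.631×10^5)
L = 408 in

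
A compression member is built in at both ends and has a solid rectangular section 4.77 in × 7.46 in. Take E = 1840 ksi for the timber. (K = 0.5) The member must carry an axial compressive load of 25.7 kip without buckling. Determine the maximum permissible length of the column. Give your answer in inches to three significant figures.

L_max ≈ 437 in

Buckling occurs about the weak axis: I_min = h·b³/12 with b = 4.77 in (the shorter side).
I_min = 7.46×4.77³/12 = 67.47 in⁴
At the buckling limit P_cr = P = 2.570×10^4 lb
From P_cr = π²EI/(K·L)²:  L = (1/K)·√(π²EI/P_cr) = (1/0.5)·√(π²×1.84×10^6×67.47/2.570×10^4)
L = 437 in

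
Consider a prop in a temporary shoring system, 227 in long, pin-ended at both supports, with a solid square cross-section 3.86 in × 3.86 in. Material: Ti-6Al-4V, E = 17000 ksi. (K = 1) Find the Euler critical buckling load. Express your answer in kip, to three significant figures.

I = a⁴/12 = 3.86⁴/12 = 18.50 in⁴
Effective length L_e = K·L = 1 × 227 = 227.0 in
P_cr = π²EI / L_e² = π² × 17000×10³ × 18.50 / 227.0² = 6.024×10^4 lb

P_cr ≈ 60.2 kip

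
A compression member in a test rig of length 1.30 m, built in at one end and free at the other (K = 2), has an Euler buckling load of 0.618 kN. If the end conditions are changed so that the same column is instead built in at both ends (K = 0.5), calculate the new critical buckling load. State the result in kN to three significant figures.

P_cr ≈ 9.89 kN

P_cr ∝ 1/K², so P_cr,new = P_cr,old × (K_old/K_new)² = 0.618 × (2/0.5)²
= 0.618 × 16.00 = 9.89 kN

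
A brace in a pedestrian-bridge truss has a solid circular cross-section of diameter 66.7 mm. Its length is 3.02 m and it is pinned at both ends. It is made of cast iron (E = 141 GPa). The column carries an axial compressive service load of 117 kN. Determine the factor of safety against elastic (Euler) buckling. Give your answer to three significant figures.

n ≈ 1.27

I = πd⁴/64 = π×66.7⁴/64 = 9.716×10^5 mm⁴
I = 9.716×10^5 mm⁴ = 9.716×10^-7 m⁴
Effective length L_e = K·L = 1 × 3.02 = 3.020 m
P_cr = π²EI / L_e² = π² × 141×10⁹ × 9.716×10^-7 / 3.020² = 1.482×10^5 N
Factor of safety n = P_cr / P = 148.24 / 117 = 1.27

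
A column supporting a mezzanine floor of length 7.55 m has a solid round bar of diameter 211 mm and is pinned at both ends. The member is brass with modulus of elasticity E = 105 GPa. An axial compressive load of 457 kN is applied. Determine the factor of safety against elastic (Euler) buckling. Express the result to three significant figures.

n ≈ 3.87

I = πd⁴/64 = π×211⁴/64 = 9.730×10^7 mm⁴
I = 9.730×10^7 mm⁴ = 9.730×10^-5 m⁴
Effective length L_e = K·L = 1 × 7.55 = 7.550 m
P_cr = π²EI / L_e² = π² × 105×10⁹ × 9.730×10^-5 / 7.550² = 1.769×10^6 N
Factor of safety n = P_cr / P = 1768.9 / 457 = 3.87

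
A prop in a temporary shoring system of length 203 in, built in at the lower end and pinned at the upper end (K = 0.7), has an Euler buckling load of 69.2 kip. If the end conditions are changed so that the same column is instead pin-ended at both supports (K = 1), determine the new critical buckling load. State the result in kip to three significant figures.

P_cr ≈ 33.9 kip

P_cr ∝ 1/K², so P_cr,new = P_cr,old × (K_old/K_new)² = 69.2 × (0.7/1)²
= 69.2 × 0.4900 = 33.9 kip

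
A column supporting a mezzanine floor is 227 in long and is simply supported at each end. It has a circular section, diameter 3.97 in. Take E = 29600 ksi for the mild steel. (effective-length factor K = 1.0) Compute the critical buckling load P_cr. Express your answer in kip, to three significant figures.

I = πd⁴/64 = π×3.97⁴/64 = 12.19 in⁴
Effective length L_e = K·L = 1 × 227 = 227.0 in
P_cr = π²EI / L_e² = π² × 29600×10³ × 12.19 / 227.0² = 6.913×10^4 lb

P_cr ≈ 69.1 kip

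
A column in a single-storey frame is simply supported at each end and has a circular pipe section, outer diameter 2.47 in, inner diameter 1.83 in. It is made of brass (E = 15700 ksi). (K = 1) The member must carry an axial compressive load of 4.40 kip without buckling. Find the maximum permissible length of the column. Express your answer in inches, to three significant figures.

d_o = 2.47 in, d_i = 1.83 in
I = π(d_o⁴ − d_i⁴)/64 = π(2.47⁴ − 1.830⁴)/64 = 1.277 in⁴
At the buckling limit P_cr = P = 4.400×10^3 lb
From P_cr = π²EI/(K·L)²:  L = (1/K)·√(π²EI/P_cr) = (1/1)·√(π²×1.57×10^7×1.277/4.400×10^3)
L = 212 in

L_max ≈ 212 in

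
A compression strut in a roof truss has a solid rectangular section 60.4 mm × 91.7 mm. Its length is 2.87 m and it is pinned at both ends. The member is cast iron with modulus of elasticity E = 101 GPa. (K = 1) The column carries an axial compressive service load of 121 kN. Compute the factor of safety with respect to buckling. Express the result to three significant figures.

n ≈ 1.68

Buckling occurs about the weak axis: I_min = h·b³/12 with b = 60.4 mm (the shorter side).
I_min = 91.7×60.4³/12 = 1.684×10^6 mm⁴
I = 1.684×10^6 mm⁴ = 1.684×10^-6 m⁴
Effective length L_e = K·L = 1 × 2.87 = 2.870 m
P_cr = π²EI / L_e² = π² × 101×10⁹ × 1.684×10^-6 / 2.870² = 2.038×10^5 N
Factor of safety n = P_cr / P = 203.78 / 121 = 1.68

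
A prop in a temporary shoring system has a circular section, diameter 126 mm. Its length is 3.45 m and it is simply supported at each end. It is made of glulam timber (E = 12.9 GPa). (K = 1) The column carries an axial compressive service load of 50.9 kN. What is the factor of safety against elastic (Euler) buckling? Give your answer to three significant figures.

I = πd⁴/64 = π×126⁴/64 = 1.237×10^7 mm⁴
I = 1.237×10^7 mm⁴ = 1.237×10^-5 m⁴
Effective length L_e = K·L = 1 × 3.45 = 3.450 m
P_cr = π²EI / L_e² = π² × 12.9×10⁹ × 1.237×10^-5 / 3.450² = 1.323×10^5 N
Factor of safety n = P_cr / P = 132.34 / 50.9 = 2.60

n ≈ 2.60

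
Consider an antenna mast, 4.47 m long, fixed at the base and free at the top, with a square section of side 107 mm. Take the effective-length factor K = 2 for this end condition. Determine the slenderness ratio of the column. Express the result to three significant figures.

λ ≈ 289

I = a⁴/12 = 107⁴/12 = 1.092×10^7 mm⁴
A = 1.145×10^4 mm²;  r_min = √(I/A) = √(1.092×10^7/1.145×10^4) = 30.89 mm
L_e = K·L = 2 × 4.47 m = 8.940 m = 8940.0 mm
λ = L_e / r_min = 8940.0 / 30.89 = 289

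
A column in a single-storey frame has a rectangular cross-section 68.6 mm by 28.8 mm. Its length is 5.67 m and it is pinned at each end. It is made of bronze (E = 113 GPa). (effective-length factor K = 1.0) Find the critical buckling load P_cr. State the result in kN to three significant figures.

Buckling occurs about the weak axis: I_min = h·b³/12 with b = 28.8 mm (the shorter side).
I_min = 68.6×28.8³/12 = 1.366×10^5 mm⁴
I = 1.366×10^5 mm⁴ = 1.366×10^-7 m⁴
Effective length L_e = K·L = 1 × 5.67 = 5.670 m
P_cr = π²EI / L_e² = π² × 113×10⁹ × 1.366×10^-7 / 5.670² = 4.737×10^3 N

P_cr ≈ 4.74 kN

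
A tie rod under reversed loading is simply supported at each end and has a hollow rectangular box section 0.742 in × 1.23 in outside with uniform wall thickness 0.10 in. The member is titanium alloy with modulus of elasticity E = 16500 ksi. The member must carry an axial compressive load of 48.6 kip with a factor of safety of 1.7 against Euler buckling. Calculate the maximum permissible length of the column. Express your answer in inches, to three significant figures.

L_max ≈ 7.46 in

Inner dimensions: h_i = 1.23 − 2×0.10 = 1.030 in, b_i = 0.742 − 2×0.10 = 0.5420 in
Weak-axis I_min = (h_o·b_o³ − h_i·b_i³)/12 with b_o = 0.742, b_i = 0.5420 in (shorter outer/inner sides).
I_min = (1.23×0.742³ − 1.030×0.5420³)/12 = 2.821×10^-2 in⁴
Required critical load P_cr = n·P = 1.7 × 48.6 = 82.62 kip = 8.262×10^4 lb
From P_cr = π²EI/(K·L)²:  L = (1/K)·√(π²EI/P_cr) = (1/1)·√(π²×1.65×10^7×2.821×10^-2/8.262×10^4)
L = 7.46 in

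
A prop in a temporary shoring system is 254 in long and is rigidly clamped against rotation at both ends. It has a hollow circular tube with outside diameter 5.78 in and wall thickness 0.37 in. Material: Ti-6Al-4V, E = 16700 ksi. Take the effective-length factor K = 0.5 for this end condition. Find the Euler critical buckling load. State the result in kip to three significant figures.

Inner diameter d_i = 5.78 − 2×0.37 = 5.040 in
I = π(d_o⁴ − d_i⁴)/64 = π(5.78⁴ − 5.040⁴)/64 = 23.11 in⁴
Effective length L_e = K·L = 0.5 × 254 = 127.0 in
P_cr = π²EI / L_e² = π² × 16700×10³ × 23.11 / 127.0² = 2.362×10^5 lb

P_cr ≈ 236 kip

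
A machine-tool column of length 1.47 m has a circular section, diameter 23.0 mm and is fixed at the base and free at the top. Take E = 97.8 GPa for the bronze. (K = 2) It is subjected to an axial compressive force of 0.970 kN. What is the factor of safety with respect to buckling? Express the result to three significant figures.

I = πd⁴/64 = π×23.0⁴/64 = 1.374×10^4 mm⁴
I = 1.374×10^4 mm⁴ = 1.374×10^-8 m⁴
Effective length L_e = K·L = 2 × 1.47 = 2.940 m
P_cr = π²EI / L_e² = π² × 97.8×10⁹ × 1.374×10^-8 / 2.940² = 1.534×10^3 N
Factor of safety n = P_cr / P = 1.5340 / 0.970 = 1.58

n ≈ 1.58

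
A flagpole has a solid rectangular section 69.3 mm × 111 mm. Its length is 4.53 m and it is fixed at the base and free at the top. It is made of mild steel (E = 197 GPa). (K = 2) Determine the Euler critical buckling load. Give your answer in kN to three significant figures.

Buckling occurs about the weak axis: I_min = h·b³/12 with b = 69.3 mm (the shorter side).
I_min = 111×69.3³/12 = 3.079×10^6 mm⁴
I = 3.079×10^6 mm⁴ = 3.079×10^-6 m⁴
Effective length L_e = K·L = 2 × 4.53 = 9.060 m
P_cr = π²EI / L_e² = π² × 197×10⁹ × 3.079×10^-6 / 9.060² = 7.292×10^4 N

P_cr ≈ 72.9 kN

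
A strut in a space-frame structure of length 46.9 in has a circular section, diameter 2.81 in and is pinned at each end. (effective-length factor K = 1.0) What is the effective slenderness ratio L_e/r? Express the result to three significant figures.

λ ≈ 66.8

I = πd⁴/64 = π×2.81⁴/64 = 3.061 in⁴
A = 6.202 in²;  r_min = √(I/A) = √(3.061/6.202) = 0.7025 in
L_e = K·L = 1 × 46.9 = 46.90 in
λ = L_e / r_min = 46.900 / 0.7025 = 66.8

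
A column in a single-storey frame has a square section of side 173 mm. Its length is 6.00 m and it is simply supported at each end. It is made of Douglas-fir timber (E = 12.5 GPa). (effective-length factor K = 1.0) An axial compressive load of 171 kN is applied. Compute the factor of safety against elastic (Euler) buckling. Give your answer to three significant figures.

n ≈ 1.50

I = a⁴/12 = 173⁴/12 = 7.465×10^7 mm⁴
I = 7.465×10^7 mm⁴ = 7.465×10^-5 m⁴
Effective length L_e = K·L = 1 × 6.00 = 6.000 m
P_cr = π²EI / L_e² = π² × 12.5×10⁹ × 7.465×10^-5 / 6.000² = 2.558×10^5 N
Factor of safety n = P_cr / P = 255.81 / 171 = 1.50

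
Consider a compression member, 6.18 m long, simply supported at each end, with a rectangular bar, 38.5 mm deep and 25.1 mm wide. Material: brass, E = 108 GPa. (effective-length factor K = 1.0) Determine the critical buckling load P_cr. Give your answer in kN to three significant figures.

P_cr ≈ 1.42 kN

Buckling occurs about the weak axis: I_min = h·b³/12 with b = 25.1 mm (the shorter side).
I_min = 38.5×25.1³/12 = 5.073×10^4 mm⁴
I = 5.073×10^4 mm⁴ = 5.073×10^-8 m⁴
Effective length L_e = K·L = 1 × 6.18 = 6.180 m
P_cr = π²EI / L_e² = π² × 108×10⁹ × 5.073×10^-8 / 6.180² = 1.416×10^3 N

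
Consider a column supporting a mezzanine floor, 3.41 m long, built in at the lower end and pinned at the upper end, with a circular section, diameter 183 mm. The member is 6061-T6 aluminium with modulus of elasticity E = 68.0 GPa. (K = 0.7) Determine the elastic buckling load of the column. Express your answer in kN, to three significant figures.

P_cr ≈ 6480 kN

I = πd⁴/64 = π×183⁴/64 = 5.505×10^7 mm⁴
I = 5.505×10^7 mm⁴ = 5.505×10^-5 m⁴
Effective length L_e = K·L = 0.7 × 3.41 = 2.387 m
P_cr = π²EI / L_e² = π² × 68.0×10⁹ × 5.505×10^-5 / 2.387² = 6.485×10^6 N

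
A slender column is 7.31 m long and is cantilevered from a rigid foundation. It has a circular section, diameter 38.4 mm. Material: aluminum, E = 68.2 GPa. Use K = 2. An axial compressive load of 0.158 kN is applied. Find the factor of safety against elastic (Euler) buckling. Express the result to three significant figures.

I = πd⁴/64 = π×38.4⁴/64 = 1.067×10^5 mm⁴
I = 1.067×10^5 mm⁴ = 1.067×10^-7 m⁴
Effective length L_e = K·L = 2 × 7.31 = 14.62 m
P_cr = π²EI / L_e² = π² × 68.2×10⁹ × 1.067×10^-7 / 14.62² = 336.1 N
Factor of safety n = P_cr / P = 0.33611 / 0.158 = 2.13

n ≈ 2.13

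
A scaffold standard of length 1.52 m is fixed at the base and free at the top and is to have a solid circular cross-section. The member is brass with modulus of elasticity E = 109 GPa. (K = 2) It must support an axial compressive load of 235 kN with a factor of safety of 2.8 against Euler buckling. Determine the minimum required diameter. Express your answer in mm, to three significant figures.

d ≈ 104 mm

Required P_cr = n·P = 2.8 × 235 = 658.0 kN
L_e = K·L = 2 × 1.52 = 3.040 m
Required I = P_cr·L_e²/(π²E) = 6.580×10^5 × 3.040² / (π² × 1.09×10^11) = 5.653×10^-6 m⁴
I_req = 5.653×10^6 mm⁴
Solid circle: I = πd⁴/64  ⇒  d = (64I/π)^(1/4) = (64×5.653×10^6/π)^(1/4) = 104 mm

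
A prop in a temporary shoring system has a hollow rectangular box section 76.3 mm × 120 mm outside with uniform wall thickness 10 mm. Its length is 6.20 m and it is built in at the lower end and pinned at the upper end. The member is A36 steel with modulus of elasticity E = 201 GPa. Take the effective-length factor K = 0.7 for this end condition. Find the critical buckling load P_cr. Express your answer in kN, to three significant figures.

P_cr ≈ 311 kN

Inner dimensions: h_i = 120 − 2×10 = 100.0 mm, b_i = 76.3 − 2×10 = 56.30 mm
Weak-axis I_min = (h_o·b_o³ − h_i·b_i³)/12 with b_o = 76.3, b_i = 56.30 mm (shorter outer/inner sides).
I_min = (120×76.3³ − 100.0×56.30³)/12 = 2.955×10^6 mm⁴
I = 2.955×10^6 mm⁴ = 2.955×10^-6 m⁴
Effective length L_e = K·L = 0.7 × 6.20 = 4.340 m
P_cr = π²EI / L_e² = π² × 201×10⁹ × 2.955×10^-6 / 4.340² = 3.112×10^5 N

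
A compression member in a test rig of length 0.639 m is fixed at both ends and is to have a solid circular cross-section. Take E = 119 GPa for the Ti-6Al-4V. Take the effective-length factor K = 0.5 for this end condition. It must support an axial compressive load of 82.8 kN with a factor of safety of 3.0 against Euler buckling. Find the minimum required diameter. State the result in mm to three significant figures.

d ≈ 25.8 mm

Required P_cr = n·P = 3.0 × 82.8 = 248.4 kN
L_e = K·L = 0.5 × 0.639 = 0.3195 m
Required I = P_cr·L_e²/(π²E) = 2.484×10^5 × 0.3195² / (π² × 1.19×10^11) = 2.159×10^-8 m⁴
I_req = 2.159×10^4 mm⁴
Solid circle: I = πd⁴/64  ⇒  d = (64I/π)^(1/4) = (64×2.159×10^4/π)^(1/4) = 25.8 mm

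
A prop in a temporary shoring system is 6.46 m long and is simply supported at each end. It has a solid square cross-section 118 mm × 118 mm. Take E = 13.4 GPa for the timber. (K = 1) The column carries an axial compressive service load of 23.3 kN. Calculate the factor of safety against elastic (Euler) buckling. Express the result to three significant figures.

n ≈ 2.20

I = a⁴/12 = 118⁴/12 = 1.616×10^7 mm⁴
I = 1.616×10^7 mm⁴ = 1.616×10^-5 m⁴
Effective length L_e = K·L = 1 × 6.46 = 6.460 m
P_cr = π²EI / L_e² = π² × 13.4×10⁹ × 1.616×10^-5 / 6.460² = 5.120×10^4 N
Factor of safety n = P_cr / P = 51.202 / 23.3 = 2.20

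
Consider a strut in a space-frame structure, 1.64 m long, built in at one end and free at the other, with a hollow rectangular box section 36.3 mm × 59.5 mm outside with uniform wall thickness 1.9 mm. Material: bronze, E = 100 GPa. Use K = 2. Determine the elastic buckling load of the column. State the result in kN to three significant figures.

P_cr ≈ 7.14 kN

Inner dimensions: h_i = 59.5 − 2×1.9 = 55.70 mm, b_i = 36.3 − 2×1.9 = 32.50 mm
Weak-axis I_min = (h_o·b_o³ − h_i·b_i³)/12 with b_o = 36.3, b_i = 32.50 mm (shorter outer/inner sides).
I_min = (59.5×36.3³ − 55.70×32.50³)/12 = 7.783×10^4 mm⁴
I = 7.783×10^4 mm⁴ = 7.783×10^-8 m⁴
Effective length L_e = K·L = 2 × 1.64 = 3.280 m
P_cr = π²EI / L_e² = π² × 100×10⁹ × 7.783×10^-8 / 3.280² = 7.140×10^3 N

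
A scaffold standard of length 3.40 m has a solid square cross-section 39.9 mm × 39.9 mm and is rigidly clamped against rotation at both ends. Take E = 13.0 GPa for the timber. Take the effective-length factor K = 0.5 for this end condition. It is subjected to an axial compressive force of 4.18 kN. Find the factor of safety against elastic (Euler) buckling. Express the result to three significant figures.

n ≈ 2.24

I = a⁴/12 = 39.9⁴/12 = 2.112×10^5 mm⁴
I = 2.112×10^5 mm⁴ = 2.112×10^-7 m⁴
Effective length L_e = K·L = 0.5 × 3.40 = 1.700 m
P_cr = π²EI / L_e² = π² × 13.0×10⁹ × 2.112×10^-7 / 1.700² = 9.377×10^3 N
Factor of safety n = P_cr / P = 9.3768 / 4.18 = 2.24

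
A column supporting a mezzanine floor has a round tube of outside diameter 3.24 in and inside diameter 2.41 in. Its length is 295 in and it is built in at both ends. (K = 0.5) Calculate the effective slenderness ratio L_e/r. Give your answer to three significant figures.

d_o = 3.24 in, d_i = 2.41 in
I = π(d_o⁴ − d_i⁴)/64 = π(3.24⁴ − 2.410⁴)/64 = 3.753 in⁴
A = 3.683 in²;  r_min = √(I/A) = √(3.753/3.683) = 1.010 in
L_e = K·L = 0.5 × 295 = 147.5 in
λ = L_e / r_min = 147.50 / 1.010 = 146

λ ≈ 146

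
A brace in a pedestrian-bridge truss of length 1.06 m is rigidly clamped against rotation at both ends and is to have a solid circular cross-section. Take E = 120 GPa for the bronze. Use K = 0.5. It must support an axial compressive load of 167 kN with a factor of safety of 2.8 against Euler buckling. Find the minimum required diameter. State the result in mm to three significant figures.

Required P_cr = n·P = 2.8 × 167 = 467.6 kN
L_e = K·L = 0.5 × 1.06 = 0.5300 m
Required I = P_cr·L_e²/(π²E) = 4.676×10^5 × 0.5300² / (π² × 1.20×10^11) = 1.109×10^-7 m⁴
I_req = 1.109×10^5 mm⁴
Solid circle: I = πd⁴/64  ⇒  d = (64I/π)^(1/4) = (64×1.109×10^5/π)^(1/4) = 38.8 mm

d ≈ 38.8 mm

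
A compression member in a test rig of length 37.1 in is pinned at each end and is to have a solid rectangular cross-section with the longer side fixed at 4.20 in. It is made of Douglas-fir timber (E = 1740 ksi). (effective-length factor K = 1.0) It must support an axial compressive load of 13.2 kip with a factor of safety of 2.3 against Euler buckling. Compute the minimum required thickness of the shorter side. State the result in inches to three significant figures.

b ≈ 1.91 in

Required P_cr = n·P = 2.3 × 13.2 = 30.36 kip
L_e = K·L = 1 × 37.1 = 37.10 in
Required I = P_cr·L_e²/(π²E) = 3.036×10^4 × 37.10² / (π² × 1.74×10^6) = 2.433 in⁴
Rectangle, weak axis: I_min = h·b³/12 with h = 4.20 in fixed  ⇒  b = (12I/h)^(1/3) = 1.91 in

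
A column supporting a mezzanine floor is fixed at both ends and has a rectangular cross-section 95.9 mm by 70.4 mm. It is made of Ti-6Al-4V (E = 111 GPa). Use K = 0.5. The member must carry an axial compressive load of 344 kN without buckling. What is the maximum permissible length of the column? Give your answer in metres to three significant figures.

Buckling occurs about the weak axis: I_min = h·b³/12 with b = 70.4 mm (the shorter side).
I_min = 95.9×70.4³/12 = 2.788×10^6 mm⁴
I = 2.788×10^-6 m⁴
At the buckling limit P_cr = P = 3.440×10^5 N
From P_cr = π²EI/(K·L)²:  L = (1/K)·√(π²EI/P_cr) = (1/0.5)·√(π²×1.11×10^11×2.788×10^-6/3.440×10^5)
L = 5.96 m

L_max ≈ 5.96 m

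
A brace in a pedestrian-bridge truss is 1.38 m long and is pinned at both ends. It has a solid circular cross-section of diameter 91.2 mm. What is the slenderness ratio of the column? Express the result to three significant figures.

λ ≈ 60.5

For a solid circle r = d/4 = 91.2/4 = 22.80 mm
L_e = K·L = 1 × 1.38 m = 1.380 m = 1380.0 mm
λ = L_e / r_min = 1380.0 / 22.80 = 60.5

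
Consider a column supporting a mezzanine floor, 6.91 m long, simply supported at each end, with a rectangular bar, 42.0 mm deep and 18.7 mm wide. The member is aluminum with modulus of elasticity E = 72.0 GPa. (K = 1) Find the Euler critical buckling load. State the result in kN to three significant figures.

Buckling occurs about the weak axis: I_min = h·b³/12 with b = 18.7 mm (the shorter side).
I_min = 42.0×18.7³/12 = 2.289×10^4 mm⁴
I = 2.289×10^4 mm⁴ = 2.289×10^-8 m⁴
Effective length L_e = K·L = 1 × 6.91 = 6.910 m
P_cr = π²EI / L_e² = π² × 72.0×10⁹ × 2.289×10^-8 / 6.910² = 340.6 N

P_cr ≈ 0.341 kN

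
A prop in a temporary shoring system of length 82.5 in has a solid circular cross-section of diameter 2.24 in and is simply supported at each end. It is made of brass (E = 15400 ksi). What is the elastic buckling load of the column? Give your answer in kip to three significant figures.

I = πd⁴/64 = π×2.24⁴/64 = 1.236 in⁴
Effective length L_e = K·L = 1 × 82.5 = 82.50 in
P_cr = π²EI / L_e² = π² × 15400×10³ × 1.236 / 82.50² = 2.760×10^4 lb

P_cr ≈ 27.6 kip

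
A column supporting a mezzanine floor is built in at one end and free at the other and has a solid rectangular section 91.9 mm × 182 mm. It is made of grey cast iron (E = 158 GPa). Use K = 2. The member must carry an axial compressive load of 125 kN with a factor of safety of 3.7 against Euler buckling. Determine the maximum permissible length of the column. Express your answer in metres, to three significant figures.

L_max ≈ 3.15 m

Buckling occurs about the weak axis: I_min = h·b³/12 with b = 91.9 mm (the shorter side).
I_min = 182×91.9³/12 = 1.177×10^7 mm⁴
I = 1.177×10^-5 m⁴
Required critical load P_cr = n·P = 3.7 × 125 = 462.5 kN = 4.625×10^5 N
From P_cr = π²EI/(K·L)²:  L = (1/K)·√(π²EI/P_cr) = (1/2)·√(π²×1.58×10^11×1.177×10^-5/4.625×10^5)
L = 3.15 m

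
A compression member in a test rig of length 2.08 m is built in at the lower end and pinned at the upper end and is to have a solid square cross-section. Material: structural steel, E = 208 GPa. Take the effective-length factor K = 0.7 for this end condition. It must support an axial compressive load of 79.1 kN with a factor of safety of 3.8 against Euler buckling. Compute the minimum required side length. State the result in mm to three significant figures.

Required P_cr = n·P = 3.8 × 79.1 = 300.6 kN
L_e = K·L = 0.7 × 2.08 = 1.456 m
Required I = P_cr·L_e²/(π²E) = 3.006×10^5 × 1.456² / (π² × 2.08×10^11) = 3.104×10^-7 m⁴
I_req = 3.104×10^5 mm⁴
Solid square: I = a⁴/12  ⇒  a = (12I)^(1/4) = (12×3.104×10^5)^(1/4) = 43.9 mm

a ≈ 43.9 mm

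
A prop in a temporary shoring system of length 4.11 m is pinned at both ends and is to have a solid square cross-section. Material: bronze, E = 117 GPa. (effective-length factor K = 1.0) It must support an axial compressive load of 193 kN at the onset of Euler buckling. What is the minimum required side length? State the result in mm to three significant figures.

L_e = K·L = 1 × 4.11 = 4.110 m
Required I = P_cr·L_e²/(π²E) = 1.930×10^5 × 4.110² / (π² × 1.17×10^11) = 2.823×10^-6 m⁴
I_req = 2.823×10^6 mm⁴
Solid square: I = a⁴/12  ⇒  a = (12I)^(1/4) = (12×2.823×10^6)^(1/4) = 76.3 mm

a ≈ 76.3 mm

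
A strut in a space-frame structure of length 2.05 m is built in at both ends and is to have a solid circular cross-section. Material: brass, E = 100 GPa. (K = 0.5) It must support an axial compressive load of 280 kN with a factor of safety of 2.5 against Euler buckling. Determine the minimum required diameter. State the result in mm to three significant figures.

d ≈ 62.4 mm

Required P_cr = n·P = 2.5 × 280 = 700.0 kN
L_e = K·L = 0.5 × 2.05 = 1.025 m
Required I = P_cr·L_e²/(π²E) = 7.000×10^5 × 1.025² / (π² × 1.00×10^11) = 7.452×10^-7 m⁴
I_req = 7.452×10^5 mm⁴
Solid circle: I = πd⁴/64  ⇒  d = (64I/π)^(1/4) = (64×7.452×10^5/π)^(1/4) = 62.4 mm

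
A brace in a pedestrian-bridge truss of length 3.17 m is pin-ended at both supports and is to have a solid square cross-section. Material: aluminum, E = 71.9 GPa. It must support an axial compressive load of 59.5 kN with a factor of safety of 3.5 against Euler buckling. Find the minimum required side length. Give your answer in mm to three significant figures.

Required P_cr = n·P = 3.5 × 59.5 = 208.2 kN
L_e = K·L = 1 × 3.17 = 3.170 m
Required I = P_cr·L_e²/(π²E) = 2.083×10^5 × 3.170² / (π² × 7.19×10^10) = 2.949×10^-6 m⁴
I_req = 2.949×10^6 mm⁴
Solid square: I = a⁴/12  ⇒  a = (12I)^(1/4) = (12×2.949×10^6)^(1/4) = 77.1 mm

a ≈ 77.1 mm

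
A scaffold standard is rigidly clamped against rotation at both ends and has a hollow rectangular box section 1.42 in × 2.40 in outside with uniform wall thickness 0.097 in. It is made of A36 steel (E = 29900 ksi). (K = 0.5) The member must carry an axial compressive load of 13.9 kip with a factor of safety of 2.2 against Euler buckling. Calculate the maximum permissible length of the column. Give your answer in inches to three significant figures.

Inner dimensions: h_i = 2.40 − 2×0.097 = 2.206 in, b_i = 1.42 − 2×0.097 = 1.226 in
Weak-axis I_min = (h_o·b_o³ − h_i·b_i³)/12 with b_o = 1.42, b_i = 1.226 in (shorter outer/inner sides).
I_min = (2.40×1.42³ − 2.206×1.226³)/12 = 0.2339 in⁴
Required critical load P_cr = n·P = 2.2 × 13.9 = 30.58 kip = 3.058×10^4 lb
From P_cr = π²EI/(K·L)²:  L = (1/K)·√(π²EI/P_cr) = (1/0.5)·√(π²×2.99×10^7×0.2339/3.058×10^4)
L = 95.0 in

L_max ≈ 95.0 in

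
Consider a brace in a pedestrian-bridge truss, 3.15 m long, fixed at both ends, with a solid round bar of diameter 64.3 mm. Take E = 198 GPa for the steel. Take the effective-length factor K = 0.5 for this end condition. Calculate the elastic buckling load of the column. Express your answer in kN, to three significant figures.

I = πd⁴/64 = π×64.3⁴/64 = 8.391×10^5 mm⁴
I = 8.391×10^5 mm⁴ = 8.391×10^-7 m⁴
Effective length L_e = K·L = 0.5 × 3.15 = 1.575 m
P_cr = π²EI / L_e² = π² × 198×10⁹ × 8.391×10^-7 / 1.575² = 6.610×10^5 N

P_cr ≈ 661 kN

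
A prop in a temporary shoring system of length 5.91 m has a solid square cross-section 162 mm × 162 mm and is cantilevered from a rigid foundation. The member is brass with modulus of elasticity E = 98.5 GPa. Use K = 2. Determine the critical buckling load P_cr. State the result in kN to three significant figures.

I = a⁴/12 = 162⁴/12 = 5.740×10^7 mm⁴
I = 5.740×10^7 mm⁴ = 5.740×10^-5 m⁴
Effective length L_e = K·L = 2 × 5.91 = 11.82 m
P_cr = π²EI / L_e² = π² × 98.5×10⁹ × 5.740×10^-5 / 11.82² = 3.994×10^5 N

P_cr ≈ 399 kN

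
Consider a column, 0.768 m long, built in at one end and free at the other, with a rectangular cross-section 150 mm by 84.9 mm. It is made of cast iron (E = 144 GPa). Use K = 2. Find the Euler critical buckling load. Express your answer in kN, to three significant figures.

P_cr ≈ 4610 kN

Buckling occurs about the weak axis: I_min = h·b³/12 with b = 84.9 mm (the shorter side).
I_min = 150×84.9³/12 = 7.650×10^6 mm⁴
I = 7.650×10^6 mm⁴ = 7.650×10^-6 m⁴
Effective length L_e = K·L = 2 × 0.768 = 1.536 m
P_cr = π²EI / L_e² = π² × 144×10⁹ × 7.650×10^-6 / 1.536² = 4.608×10^6 N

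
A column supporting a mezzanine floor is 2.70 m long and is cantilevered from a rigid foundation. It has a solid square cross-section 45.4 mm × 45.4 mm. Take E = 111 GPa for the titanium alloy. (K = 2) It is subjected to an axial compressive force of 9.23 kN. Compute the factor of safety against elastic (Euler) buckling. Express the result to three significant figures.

I = a⁴/12 = 45.4⁴/12 = 3.540×10^5 mm⁴
I = 3.540×10^5 mm⁴ = 3.540×10^-7 m⁴
Effective length L_e = K·L = 2 × 2.70 = 5.400 m
P_cr = π²EI / L_e² = π² × 111×10⁹ × 3.540×10^-7 / 5.400² = 1.330×10^4 N
Factor of safety n = P_cr / P = 13.301 / 9.23 = 1.44

n ≈ 1.44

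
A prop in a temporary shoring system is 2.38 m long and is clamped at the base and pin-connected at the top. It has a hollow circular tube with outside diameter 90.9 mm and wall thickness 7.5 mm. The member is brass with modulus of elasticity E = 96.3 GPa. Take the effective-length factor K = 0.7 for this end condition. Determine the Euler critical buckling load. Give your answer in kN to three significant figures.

Inner diameter d_i = 90.9 − 2×7.5 = 75.90 mm
I = π(d_o⁴ − d_i⁴)/64 = π(90.9⁴ − 75.90⁴)/64 = 1.722×10^6 mm⁴
I = 1.722×10^6 mm⁴ = 1.722×10^-6 m⁴
Effective length L_e = K·L = 0.7 × 2.38 = 1.666 m
P_cr = π²EI / L_e² = π² × 96.3×10⁹ × 1.722×10^-6 / 1.666² = 5.898×10^5 N

P_cr ≈ 590 kN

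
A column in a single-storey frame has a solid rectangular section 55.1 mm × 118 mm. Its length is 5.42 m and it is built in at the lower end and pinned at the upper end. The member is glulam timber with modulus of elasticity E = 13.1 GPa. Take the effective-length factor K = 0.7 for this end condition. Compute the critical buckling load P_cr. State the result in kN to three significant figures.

P_cr ≈ 14.8 kN

Buckling occurs about the weak axis: I_min = h·b³/12 with b = 55.1 mm (the shorter side).
I_min = 118×55.1³/12 = 1.645×10^6 mm⁴
I = 1.645×10^6 mm⁴ = 1.645×10^-6 m⁴
Effective length L_e = K·L = 0.7 × 5.42 = 3.794 m
P_cr = π²EI / L_e² = π² × 13.1×10⁹ × 1.645×10^-6 / 3.794² = 1.478×10^4 N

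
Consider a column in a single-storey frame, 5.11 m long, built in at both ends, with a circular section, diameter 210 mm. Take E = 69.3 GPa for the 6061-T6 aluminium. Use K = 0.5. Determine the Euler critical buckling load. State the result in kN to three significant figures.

I = πd⁴/64 = π×210⁴/64 = 9.547×10^7 mm⁴
I = 9.547×10^7 mm⁴ = 9.547×10^-5 m⁴
Effective length L_e = K·L = 0.5 × 5.11 = 2.555 m
P_cr = π²EI / L_e² = π² × 69.3×10⁹ × 9.547×10^-5 / 2.555² = 1.000×10^7 N

P_cr ≈ 10000 kN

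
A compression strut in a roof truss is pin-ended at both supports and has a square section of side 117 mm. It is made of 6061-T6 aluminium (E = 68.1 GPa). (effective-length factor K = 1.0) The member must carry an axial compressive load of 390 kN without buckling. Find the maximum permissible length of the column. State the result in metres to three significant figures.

L_max ≈ 5.19 m

I = a⁴/12 = 117⁴/12 = 1.562×10^7 mm⁴
I = 1.562×10^-5 m⁴
At the buckling limit P_cr = P = 3.900×10^5 N
From P_cr = π²EI/(K·L)²:  L = (1/K)·√(π²EI/P_cr) = (1/1)·√(π²×6.81×10^10×1.562×10^-5/3.900×10^5)
L = 5.19 m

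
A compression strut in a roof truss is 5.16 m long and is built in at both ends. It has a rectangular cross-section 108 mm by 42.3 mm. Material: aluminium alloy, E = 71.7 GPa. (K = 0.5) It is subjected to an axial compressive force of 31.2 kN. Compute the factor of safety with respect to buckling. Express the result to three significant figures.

Buckling occurs about the weak axis: I_min = h·b³/12 with b = 42.3 mm (the shorter side).
I_min = 108×42.3³/12 = 6.812×10^5 mm⁴
I = 6.812×10^5 mm⁴ = 6.812×10^-7 m⁴
Effective length L_e = K·L = 0.5 × 5.16 = 2.580 m
P_cr = π²EI / L_e² = π² × 71.7×10⁹ × 6.812×10^-7 / 2.580² = 7.242×10^4 N
Factor of safety n = P_cr / P = 72.417 / 31.2 = 2.32

n ≈ 2.32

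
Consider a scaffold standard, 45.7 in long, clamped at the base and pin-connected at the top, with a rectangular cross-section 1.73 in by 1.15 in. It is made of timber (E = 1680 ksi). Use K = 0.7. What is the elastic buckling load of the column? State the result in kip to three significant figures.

Buckling occurs about the weak axis: I_min = h·b³/12 with b = 1.15 in (the shorter side).
I_min = 1.73×1.15³/12 = 0.2193 in⁴
Effective length L_e = K·L = 0.7 × 45.7 = 31.99 in
P_cr = π²EI / L_e² = π² × 1680×10³ × 0.2193 / 31.99² = 3.553×10^3 lb

P_cr ≈ 3.55 kip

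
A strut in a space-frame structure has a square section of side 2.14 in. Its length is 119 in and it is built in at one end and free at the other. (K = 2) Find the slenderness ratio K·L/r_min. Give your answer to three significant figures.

λ ≈ 385

For a square r = a/√12 = 2.14/√12 = 0.6178 in
L_e = K·L = 2 × 119 = 238.0 in
λ = L_e / r_min = 238.00 / 0.6178 = 385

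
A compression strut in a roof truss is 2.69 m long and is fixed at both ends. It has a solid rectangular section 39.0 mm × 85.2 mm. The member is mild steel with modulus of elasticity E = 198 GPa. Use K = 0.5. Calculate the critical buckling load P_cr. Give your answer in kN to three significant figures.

Buckling occurs about the weak axis: I_min = h·b³/12 with b = 39.0 mm (the shorter side).
I_min = 85.2×39.0³/12 = 4.212×10^5 mm⁴
I = 4.212×10^5 mm⁴ = 4.212×10^-7 m⁴
Effective length L_e = K·L = 0.5 × 2.69 = 1.345 m
P_cr = π²EI / L_e² = π² × 198×10⁹ × 4.212×10^-7 / 1.345² = 4.550×10^5 N

P_cr ≈ 455 kN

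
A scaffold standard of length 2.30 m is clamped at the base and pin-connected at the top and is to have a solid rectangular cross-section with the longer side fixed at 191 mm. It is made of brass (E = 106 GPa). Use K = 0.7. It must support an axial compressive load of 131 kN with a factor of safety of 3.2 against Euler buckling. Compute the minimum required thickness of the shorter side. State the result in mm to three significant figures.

b ≈ 40.3 mm

Required P_cr = n·P = 3.2 × 131 = 419.2 kN
L_e = K·L = 0.7 × 2.30 = 1.610 m
Required I = P_cr·L_e²/(π²E) = 4.192×10^5 × 1.610² / (π² × 1.06×10^11) = 1.039×10^-6 m⁴
I_req = 1.039×10^6 mm⁴
Rectangle, weak axis: I_min = h·b³/12 with h = 191 mm fixed  ⇒  b = (12I/h)^(1/3) = 40.3 mm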